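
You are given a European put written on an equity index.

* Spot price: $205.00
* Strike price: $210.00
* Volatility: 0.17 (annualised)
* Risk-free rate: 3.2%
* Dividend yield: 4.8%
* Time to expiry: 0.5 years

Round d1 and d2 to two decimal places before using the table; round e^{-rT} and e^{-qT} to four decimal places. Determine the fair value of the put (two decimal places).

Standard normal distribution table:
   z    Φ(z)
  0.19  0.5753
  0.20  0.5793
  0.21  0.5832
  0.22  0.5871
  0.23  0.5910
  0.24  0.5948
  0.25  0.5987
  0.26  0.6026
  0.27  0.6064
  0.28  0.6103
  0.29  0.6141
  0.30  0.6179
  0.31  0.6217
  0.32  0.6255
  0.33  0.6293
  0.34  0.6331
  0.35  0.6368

σ√T = 0.17·√0.5 = 0.1202
d₁ = [ln(205/210) + (0.032 − 0.048 + ½·0.17²)·0.5] / (σ√T) = (-0.0241 − 0.0008) / 0.1202 = -0.2069 → -0.21
d₂ = -0.2069 − 0.1202 = -0.3271 → -0.33
e^(−qT) = e^(−0.048·0.5) = 0.9763;  e^(−rT) = e^(−0.032·0.5) = 0.9841
P = 210·0.9841·N(0.33) − 205·0.9763·N(0.21) = 210·0.9841·0.6293 − 205·0.9763·0.5832 = 130.0518 − 116.7225 = 13.3292

$13.33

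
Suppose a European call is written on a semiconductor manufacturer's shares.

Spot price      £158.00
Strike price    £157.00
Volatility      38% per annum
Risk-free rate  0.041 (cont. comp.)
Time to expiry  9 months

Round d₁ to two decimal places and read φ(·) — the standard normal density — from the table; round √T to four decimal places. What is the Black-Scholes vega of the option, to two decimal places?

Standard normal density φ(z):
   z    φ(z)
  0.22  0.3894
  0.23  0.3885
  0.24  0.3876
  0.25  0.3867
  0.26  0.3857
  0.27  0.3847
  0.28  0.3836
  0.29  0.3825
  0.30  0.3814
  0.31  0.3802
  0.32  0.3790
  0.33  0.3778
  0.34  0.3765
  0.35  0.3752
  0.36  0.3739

52.49

T = 0.75;  σ√T = 0.3291
d₁ = [ln(158/157) + (0.041 + ½·0.38²)·0.75] / (σ√T) = (0.0063 + 0.0849) / 0.3291 = 0.2773 → 0.28
√T = √0.75 = 0.8660
φ(d₁) = φ(0.28) = 0.3836
vega = S·φ(d₁)·√T = 158·0.3836·0.8660 = 52.4872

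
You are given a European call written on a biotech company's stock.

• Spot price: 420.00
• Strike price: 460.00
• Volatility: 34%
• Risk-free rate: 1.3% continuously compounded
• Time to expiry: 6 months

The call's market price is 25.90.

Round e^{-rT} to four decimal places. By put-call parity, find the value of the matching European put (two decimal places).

exp(−rT) = exp(−0.013·0.5) = 0.9935
Put-call parity: C − P = S − K·e^(−rT) = 420 − 460·0.9935 = 420 − 457.0100 = -37.0100
P = C − (C − P) = 25.90 − (-37.0100) = 62.9100

62.91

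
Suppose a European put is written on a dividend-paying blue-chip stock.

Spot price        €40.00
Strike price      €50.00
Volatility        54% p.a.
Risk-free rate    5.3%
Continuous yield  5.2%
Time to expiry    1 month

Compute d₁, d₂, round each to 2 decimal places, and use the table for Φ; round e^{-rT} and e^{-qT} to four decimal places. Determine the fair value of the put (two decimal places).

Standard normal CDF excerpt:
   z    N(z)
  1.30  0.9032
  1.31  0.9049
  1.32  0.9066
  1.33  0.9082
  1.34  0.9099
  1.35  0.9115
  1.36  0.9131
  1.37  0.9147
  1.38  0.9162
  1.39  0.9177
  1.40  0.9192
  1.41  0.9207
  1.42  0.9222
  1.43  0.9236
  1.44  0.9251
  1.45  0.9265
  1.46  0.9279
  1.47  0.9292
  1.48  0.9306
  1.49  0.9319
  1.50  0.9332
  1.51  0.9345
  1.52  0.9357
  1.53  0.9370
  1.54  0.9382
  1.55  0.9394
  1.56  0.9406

σ√T = 0.54·√0.08333 = 0.1559
d₁ = [ln(40/50) + (0.053 − 0.052 + 0.54²/2)·0.08333] / 0.1559 = [-0.2231 + 0.0122] / 0.1559 = -1.3530 ≈ -1.35
d₂ = d₁ − σ√T = -1.3530 − 0.1559 = -1.5089 ≈ -1.51
exp(−qT) = exp(−0.052·0.08333) = 0.9957;  exp(−rT) = exp(−0.053·0.08333) = 0.9956
P = 50·0.9956·N(1.51) − 40·0.9957·N(1.35) = 50·0.9956·0.9345 − 40·0.9957·0.9115 = 46.5194 − 36.3032 = 10.2162

€10.22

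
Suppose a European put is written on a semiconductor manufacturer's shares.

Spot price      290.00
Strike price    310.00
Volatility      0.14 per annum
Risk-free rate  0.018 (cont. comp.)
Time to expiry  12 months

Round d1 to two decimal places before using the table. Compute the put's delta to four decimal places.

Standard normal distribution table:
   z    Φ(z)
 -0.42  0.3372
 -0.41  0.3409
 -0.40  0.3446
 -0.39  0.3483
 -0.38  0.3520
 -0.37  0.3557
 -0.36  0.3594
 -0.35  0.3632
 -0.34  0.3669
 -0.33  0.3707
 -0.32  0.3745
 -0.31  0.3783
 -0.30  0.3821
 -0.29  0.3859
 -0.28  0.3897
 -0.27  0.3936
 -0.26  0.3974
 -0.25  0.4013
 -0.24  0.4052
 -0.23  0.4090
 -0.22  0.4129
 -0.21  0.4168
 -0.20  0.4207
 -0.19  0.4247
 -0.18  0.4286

-0.6103

σ√T = 0.14·√1 = 0.1400
d₁ = [ln(290/310) + (0.018 + 0.14²/2)·1] / 0.1400 = [-0.0667 + 0.0278] / 0.1400 = -0.2778 → -0.28
N(d₁) = N(-0.28) = 0.3897
Δ_put = N(d₁) − 1 = 0.3897 − 1 = -0.6103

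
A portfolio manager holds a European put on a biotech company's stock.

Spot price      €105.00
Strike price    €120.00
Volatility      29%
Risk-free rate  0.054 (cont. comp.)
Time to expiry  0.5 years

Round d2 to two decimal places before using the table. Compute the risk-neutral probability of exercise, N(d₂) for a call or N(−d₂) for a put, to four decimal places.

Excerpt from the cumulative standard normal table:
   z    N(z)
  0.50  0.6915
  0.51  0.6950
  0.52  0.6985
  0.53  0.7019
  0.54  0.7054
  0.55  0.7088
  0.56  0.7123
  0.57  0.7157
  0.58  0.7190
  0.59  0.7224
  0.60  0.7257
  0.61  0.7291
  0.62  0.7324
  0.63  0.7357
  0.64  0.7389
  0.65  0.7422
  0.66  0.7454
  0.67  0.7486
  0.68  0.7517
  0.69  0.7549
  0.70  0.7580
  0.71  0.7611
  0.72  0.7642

T = 0.5;  σ√T = 0.2051
d₁ = [ln(105/120) + (0.054 + ½·0.29²)·0.5] / (σ√T) = (-0.1335 + 0.0480) / 0.2051 = -0.4170 which rounds to -0.42
d₂ = -0.4170 − 0.2051 = -0.6220 which rounds to -0.62
Pr(exercise) under Q = N(−d₂) = N(0.62) = 0.7324

0.7324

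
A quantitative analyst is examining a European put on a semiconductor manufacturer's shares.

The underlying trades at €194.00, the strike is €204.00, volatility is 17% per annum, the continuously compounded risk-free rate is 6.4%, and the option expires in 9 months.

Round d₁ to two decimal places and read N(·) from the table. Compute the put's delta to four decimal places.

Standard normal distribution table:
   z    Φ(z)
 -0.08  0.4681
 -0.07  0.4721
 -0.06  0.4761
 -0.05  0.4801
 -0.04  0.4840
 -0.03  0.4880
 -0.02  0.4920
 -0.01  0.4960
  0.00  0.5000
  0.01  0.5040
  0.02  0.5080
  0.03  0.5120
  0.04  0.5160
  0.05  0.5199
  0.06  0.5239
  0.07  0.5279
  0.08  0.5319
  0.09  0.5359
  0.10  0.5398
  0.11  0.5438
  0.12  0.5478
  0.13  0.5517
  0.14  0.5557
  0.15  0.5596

-0.4761

T = 0.75;  σ√T = 0.1472
d₁ = [ln(194/204) + (0.064 + 0.17²/2)·0.75] / 0.1472 = [-0.0503 + 0.0588] / 0.1472 = 0.0582 ⇒ 0.06
N(d₁) = N(0.06) = 0.5239
Δ_put = N(d₁) − 1 = 0.5239 − 1 = -0.4761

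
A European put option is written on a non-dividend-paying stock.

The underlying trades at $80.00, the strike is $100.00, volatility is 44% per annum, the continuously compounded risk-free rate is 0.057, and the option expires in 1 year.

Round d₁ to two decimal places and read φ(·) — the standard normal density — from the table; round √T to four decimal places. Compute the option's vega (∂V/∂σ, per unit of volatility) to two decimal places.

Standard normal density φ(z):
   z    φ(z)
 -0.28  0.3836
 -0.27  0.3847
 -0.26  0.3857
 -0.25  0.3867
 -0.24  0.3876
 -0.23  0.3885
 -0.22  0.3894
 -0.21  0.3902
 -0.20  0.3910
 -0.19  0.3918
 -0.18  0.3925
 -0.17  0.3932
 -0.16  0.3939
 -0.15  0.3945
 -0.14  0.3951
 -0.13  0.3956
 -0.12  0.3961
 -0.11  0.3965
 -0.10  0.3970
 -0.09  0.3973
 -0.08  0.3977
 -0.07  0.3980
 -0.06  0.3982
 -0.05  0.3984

σ√T = 0.44 × 1.0000 = 0.4400
d₁ = [ln(80/100) + (0.057 + 0.44²/2)·1] / 0.4400 = [-0.2231 + 0.1538] / 0.4400 = -0.1576 ⇒ -0.16
√T = √1 = 1.0000
φ(d₁) = φ(-0.16) = 0.3939
vega = S·φ(d₁)·√T = 80·0.3939·1.0000 = 31.5120

31.51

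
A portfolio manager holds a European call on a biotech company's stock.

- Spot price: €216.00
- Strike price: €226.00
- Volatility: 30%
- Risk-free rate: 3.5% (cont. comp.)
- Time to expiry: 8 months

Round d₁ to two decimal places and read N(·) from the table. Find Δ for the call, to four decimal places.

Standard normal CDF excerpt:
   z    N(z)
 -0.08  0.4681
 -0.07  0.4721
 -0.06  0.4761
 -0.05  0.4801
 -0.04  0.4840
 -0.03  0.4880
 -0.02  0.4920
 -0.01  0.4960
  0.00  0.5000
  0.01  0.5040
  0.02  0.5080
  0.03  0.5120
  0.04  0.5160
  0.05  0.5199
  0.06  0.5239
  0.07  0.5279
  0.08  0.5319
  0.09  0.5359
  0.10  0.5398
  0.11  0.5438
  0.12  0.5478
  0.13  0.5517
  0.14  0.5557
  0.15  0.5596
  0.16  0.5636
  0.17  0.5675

σ√T = 0.3 × 0.8165 = 0.2449
d₁ = [ln(216/226) + (0.035 + ½·0.3²)·0.6667] / (σ√T) = (-0.0453 + 0.0533) / 0.2449 = 0.0330 ≈ 0.03
N(d₁) = N(0.03) = 0.5120
Δ_call = N(d₁) = 0.5120

0.5120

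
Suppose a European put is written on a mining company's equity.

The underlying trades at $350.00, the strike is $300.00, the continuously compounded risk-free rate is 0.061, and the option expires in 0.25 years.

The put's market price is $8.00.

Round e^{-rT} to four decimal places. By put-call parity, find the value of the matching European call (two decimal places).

$62.53

exp(−rT) = exp(−0.061·0.25) = 0.9849
Put-call parity: C − P = S − K·e^(−rT) = 350 − 300·0.9849 = 350 − 295.4700 = 54.5300
C = P + (C − P) = 8.00 + (54.5300) = 62.5300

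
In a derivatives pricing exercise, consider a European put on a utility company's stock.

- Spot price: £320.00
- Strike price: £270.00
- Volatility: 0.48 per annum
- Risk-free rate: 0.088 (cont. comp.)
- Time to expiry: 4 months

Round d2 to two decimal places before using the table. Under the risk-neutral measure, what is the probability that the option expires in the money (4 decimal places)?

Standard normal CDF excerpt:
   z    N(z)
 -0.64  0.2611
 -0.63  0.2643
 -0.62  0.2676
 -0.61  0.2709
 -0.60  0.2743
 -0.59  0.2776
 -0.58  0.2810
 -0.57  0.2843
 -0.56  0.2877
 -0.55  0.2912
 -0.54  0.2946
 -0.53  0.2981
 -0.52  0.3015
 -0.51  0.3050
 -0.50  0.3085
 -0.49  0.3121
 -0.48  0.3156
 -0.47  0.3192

σ√T = 0.48·√0.3333 = 0.2771
d₁ = [ln(320/270) + (0.088 + ½·0.48²)·0.3333] / (σ√T) = (0.1699 + 0.0677) / 0.2771 = 0.8575 → 0.86
d₂ = 0.8575 − 0.2771 = 0.5804 → 0.58
Pr(exercise) under Q = N(−d₂) = N(-0.58) = 0.2810

0.2810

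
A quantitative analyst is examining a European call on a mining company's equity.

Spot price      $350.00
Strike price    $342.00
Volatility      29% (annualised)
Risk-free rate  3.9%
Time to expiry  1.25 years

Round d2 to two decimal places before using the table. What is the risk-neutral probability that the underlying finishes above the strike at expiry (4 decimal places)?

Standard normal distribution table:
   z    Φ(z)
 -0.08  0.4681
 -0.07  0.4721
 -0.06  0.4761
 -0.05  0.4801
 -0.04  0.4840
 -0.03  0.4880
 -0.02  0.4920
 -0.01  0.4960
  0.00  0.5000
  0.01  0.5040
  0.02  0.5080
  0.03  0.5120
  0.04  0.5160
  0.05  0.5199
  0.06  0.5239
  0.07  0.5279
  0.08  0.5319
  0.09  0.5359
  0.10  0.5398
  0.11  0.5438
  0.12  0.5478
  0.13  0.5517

0.5239

σ√T = 0.29 × 1.1180 = 0.3242
d₁ = [ln(350/342) + (0.039 + 0.29²/2)·1.25] / 0.3242 = [0.0231 + 0.1013] / 0.3242 = 0.3838 which rounds to 0.38
d₂ = d₁ − σ√T = 0.3838 − 0.3242 = 0.0596 which rounds to 0.06
Risk-neutral Pr[S_T > K] = N(d₂) = N(0.06) = 0.5239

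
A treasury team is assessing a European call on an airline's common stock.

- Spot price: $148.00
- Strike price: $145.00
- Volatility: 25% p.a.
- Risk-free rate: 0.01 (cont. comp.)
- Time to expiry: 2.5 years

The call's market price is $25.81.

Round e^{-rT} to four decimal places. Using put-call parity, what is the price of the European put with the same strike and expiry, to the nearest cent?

$19.23

exp(−rT) = exp(−0.01·2.5) = 0.9753
Put-call parity: C − P = S − K·e^(−rT) = 148 − 145·0.9753 = 148 − 141.4185 = 6.5815
P = C − (C − P) = 25.81 − (6.5815) = 19.2285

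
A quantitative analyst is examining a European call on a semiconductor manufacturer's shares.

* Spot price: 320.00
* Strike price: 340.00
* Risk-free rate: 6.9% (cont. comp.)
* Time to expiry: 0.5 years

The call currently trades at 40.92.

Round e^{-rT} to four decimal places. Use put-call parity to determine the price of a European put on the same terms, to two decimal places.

49.39

e^(−rT) = e^(−0.069·0.5) = 0.9661
Put-call parity: C − P = S − K·e^(−rT) = 320 − 340·0.9661 = 320 − 328.4740 = -8.4740
P = C − (C − P) = 40.92 − (-8.4740) = 49.3940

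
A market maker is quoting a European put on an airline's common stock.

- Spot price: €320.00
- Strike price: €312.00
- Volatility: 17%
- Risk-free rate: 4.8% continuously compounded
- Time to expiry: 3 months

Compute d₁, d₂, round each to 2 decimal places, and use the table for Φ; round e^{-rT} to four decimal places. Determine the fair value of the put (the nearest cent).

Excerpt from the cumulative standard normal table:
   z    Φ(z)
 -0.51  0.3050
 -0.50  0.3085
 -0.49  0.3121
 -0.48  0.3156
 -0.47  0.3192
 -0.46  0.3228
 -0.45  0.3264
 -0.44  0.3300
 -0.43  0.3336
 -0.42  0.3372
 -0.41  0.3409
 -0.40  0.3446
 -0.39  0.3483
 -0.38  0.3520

€5.24

σ√T = 0.17·√0.25 = 0.0850
d₁ = [ln(320/312) + (0.048 + ½·0.17²)·0.25] / (σ√T) = (0.0253 + 0.0156) / 0.0850 = 0.4815 → 0.48
d₂ = 0.4815 − 0.0850 = 0.3965 → 0.40
e^(−rT) = e^(−0.048·0.25) = 0.9881
P = 312·0.9881·N(-0.40) − 320·N(-0.48) = 312·0.9881·0.3446 − 320·0.3156 = 106.2358 − 100.9920 = 5.2438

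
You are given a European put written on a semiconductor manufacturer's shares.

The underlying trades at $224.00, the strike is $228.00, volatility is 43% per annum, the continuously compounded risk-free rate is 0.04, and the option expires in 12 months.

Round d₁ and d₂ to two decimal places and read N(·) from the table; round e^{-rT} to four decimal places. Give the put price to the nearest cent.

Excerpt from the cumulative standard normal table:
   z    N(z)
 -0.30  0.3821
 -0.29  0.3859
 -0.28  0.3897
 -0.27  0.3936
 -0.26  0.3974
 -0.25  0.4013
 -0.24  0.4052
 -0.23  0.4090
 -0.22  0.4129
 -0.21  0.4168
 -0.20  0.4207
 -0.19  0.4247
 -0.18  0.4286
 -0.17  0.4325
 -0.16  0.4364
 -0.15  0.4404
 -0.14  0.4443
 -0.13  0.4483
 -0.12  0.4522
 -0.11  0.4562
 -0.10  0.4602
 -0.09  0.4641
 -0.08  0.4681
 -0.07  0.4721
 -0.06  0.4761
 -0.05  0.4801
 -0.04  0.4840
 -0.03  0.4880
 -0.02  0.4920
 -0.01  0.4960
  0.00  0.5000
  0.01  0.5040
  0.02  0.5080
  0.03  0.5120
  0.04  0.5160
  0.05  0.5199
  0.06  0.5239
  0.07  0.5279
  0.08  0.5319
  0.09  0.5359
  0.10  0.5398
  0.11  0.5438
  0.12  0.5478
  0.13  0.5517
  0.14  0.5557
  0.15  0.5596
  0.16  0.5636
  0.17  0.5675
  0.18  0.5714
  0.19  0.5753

$35.30

T = 1;  σ√T = 0.4300
d₁ = [ln(224/228) + (0.04 + ½·0.43²)·1] / (σ√T) = (-0.0177 + 0.1324) / 0.4300 = 0.2669 which rounds to 0.27
d₂ = 0.2669 − 0.4300 = -0.1631 which rounds to -0.16
e^(−rT) = e^(−0.04·1) = 0.9608
N(−d₂) = N(0.16) = 0.5636;  N(−d₁) = N(-0.27) = 0.3936
P = 228·0.9608·0.5636 − 224·0.3936 = 123.4636 − 88.1664 = 35.2972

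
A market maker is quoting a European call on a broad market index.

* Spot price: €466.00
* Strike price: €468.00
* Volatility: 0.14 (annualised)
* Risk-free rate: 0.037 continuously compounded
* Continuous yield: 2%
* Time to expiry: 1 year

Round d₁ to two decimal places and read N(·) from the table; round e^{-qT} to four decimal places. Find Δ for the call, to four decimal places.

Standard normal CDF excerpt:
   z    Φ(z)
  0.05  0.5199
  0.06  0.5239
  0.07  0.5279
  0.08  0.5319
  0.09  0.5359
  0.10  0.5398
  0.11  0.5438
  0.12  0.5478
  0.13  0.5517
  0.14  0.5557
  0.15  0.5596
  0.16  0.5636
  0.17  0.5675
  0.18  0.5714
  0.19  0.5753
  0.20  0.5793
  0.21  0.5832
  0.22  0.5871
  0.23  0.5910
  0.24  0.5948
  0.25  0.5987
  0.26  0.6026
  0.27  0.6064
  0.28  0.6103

0.5524

σ√T = 0.14 × 1.0000 = 0.1400
ln(S/K) + (r − q + σ²/2)T = ln(466/468) + (0.037 − 0.02 + 0.14²/2)·1 = -0.0043 + 0.0268 = 0.0225
d₁ = 0.0225 / 0.1400 = 0.1608 ⇒ 0.16
N(d₁) = N(0.16) = 0.5636
Δ_call = exp(−qT)·N(d₁) = 0.9802·0.5636 = 0.5524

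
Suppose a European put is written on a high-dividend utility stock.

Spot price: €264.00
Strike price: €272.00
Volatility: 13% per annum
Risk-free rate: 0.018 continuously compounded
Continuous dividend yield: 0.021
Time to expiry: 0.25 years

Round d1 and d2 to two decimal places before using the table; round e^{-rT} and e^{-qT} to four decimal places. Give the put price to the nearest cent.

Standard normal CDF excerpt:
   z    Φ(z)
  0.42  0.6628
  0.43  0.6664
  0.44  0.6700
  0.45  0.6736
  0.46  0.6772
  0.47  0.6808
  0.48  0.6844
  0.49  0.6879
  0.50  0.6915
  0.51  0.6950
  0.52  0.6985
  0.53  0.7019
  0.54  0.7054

€11.28

σ√T = 0.13·√0.25 = 0.0650
d₁ = [ln(264/272) + (0.018 − 0.021 + ½·0.13²)·0.25] / (σ√T) = (-0.0299 + 0.0014) / 0.0650 = -0.4383 → -0.44
d₂ = -0.4383 − 0.0650 = -0.5033 → -0.50
e^(−qT) = e^(−0.021·0.25) = 0.9948;  e^(−rT) = e^(−0.018·0.25) = 0.9955
N(−d₂) = N(0.50) = 0.6915;  N(−d₁) = N(0.44) = 0.6700
P = 272·0.9955·0.6915 − 264·0.9948·0.6700 = 187.2416 − 175.9602 = 11.2814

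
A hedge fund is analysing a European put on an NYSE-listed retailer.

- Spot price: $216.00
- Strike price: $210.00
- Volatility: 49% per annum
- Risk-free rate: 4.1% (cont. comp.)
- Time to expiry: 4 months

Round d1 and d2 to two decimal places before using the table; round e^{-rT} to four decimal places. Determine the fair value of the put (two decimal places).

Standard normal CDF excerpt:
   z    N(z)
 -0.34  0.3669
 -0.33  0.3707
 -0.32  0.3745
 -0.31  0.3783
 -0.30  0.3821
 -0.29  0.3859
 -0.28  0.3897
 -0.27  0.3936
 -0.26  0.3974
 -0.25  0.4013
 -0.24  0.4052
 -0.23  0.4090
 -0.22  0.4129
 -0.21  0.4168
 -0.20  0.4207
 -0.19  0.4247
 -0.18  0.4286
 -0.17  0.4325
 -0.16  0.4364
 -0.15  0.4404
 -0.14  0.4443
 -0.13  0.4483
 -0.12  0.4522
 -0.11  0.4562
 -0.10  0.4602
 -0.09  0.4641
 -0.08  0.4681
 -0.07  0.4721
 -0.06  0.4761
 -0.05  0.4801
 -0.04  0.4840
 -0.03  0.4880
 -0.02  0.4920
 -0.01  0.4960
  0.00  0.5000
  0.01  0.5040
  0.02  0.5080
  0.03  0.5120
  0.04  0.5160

$19.39

σ√T = 0.49·√0.3333 = 0.2829
d₁ = [ln(216/210) + (0.041 + ½·0.49²)·0.3333] / (σ√T) = (0.0282 + 0.0537) / 0.2829 = 0.2893 which rounds to 0.29
d₂ = 0.2893 − 0.2829 = 0.0064 which rounds to 0.01
exp(−rT) = exp(−0.041·0.3333) = 0.9864
N(−d₂) = N(-0.01) = 0.4960;  N(−d₁) = N(-0.29) = 0.3859
P = 210·0.9864·0.4960 − 216·0.3859 = 102.7434 − 83.3544 = 19.3890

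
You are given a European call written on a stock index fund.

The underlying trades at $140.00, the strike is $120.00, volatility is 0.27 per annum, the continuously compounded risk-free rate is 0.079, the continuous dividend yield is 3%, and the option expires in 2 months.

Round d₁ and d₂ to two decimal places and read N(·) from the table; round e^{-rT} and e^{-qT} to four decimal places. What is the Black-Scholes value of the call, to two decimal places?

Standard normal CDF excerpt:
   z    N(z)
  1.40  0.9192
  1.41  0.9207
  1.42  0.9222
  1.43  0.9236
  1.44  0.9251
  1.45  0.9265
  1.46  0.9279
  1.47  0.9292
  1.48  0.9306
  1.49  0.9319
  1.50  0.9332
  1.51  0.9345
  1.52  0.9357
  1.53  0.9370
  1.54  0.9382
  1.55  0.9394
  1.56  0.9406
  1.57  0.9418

$21.31

T = 0.1667;  σ√T = 0.1102
d₁ = [ln(140/120) + (0.079 − 0.03 + 0.27²/2)·0.1667] / 0.1102 = [0.1542 + 0.0142] / 0.1102 = 1.5277 ≈ 1.53
d₂ = d₁ − σ√T = 1.5277 − 0.1102 = 1.4175 ≈ 1.42
exp(−qT) = exp(−0.03·0.1667) = 0.9950;  exp(−rT) = exp(−0.079·0.1667) = 0.9869
N(d₁) = N(1.53) = 0.9370;  N(d₂) = N(1.42) = 0.9222
C = 140·0.9950·0.9370 − 120·0.9869·0.9222 = 130.5241 − 109.2143 = 21.3098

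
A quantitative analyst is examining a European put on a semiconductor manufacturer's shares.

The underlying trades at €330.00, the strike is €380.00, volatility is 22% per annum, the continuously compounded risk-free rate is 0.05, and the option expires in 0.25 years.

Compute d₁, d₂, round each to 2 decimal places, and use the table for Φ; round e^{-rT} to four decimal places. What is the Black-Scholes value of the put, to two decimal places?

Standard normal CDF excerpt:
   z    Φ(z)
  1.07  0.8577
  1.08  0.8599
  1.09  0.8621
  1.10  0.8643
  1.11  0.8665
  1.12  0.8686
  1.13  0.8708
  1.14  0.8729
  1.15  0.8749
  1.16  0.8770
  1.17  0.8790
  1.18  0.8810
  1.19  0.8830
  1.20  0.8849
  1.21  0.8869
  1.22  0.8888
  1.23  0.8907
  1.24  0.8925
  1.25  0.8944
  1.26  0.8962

€47.61

σ√T = 0.22·√0.25 = 0.1100
d₁ = [ln(330/380) + (0.05 + 0.22²/2)·0.25] / 0.1100 = [-0.1411 + 0.0186] / 0.1100 = -1.1139 ≈ -1.11
d₂ = d₁ − σ√T = -1.1139 − 0.1100 = -1.2239 ≈ -1.22
exp(−rT) = exp(−0.05·0.25) = 0.9876
N(−d₂) = N(1.22) = 0.8888;  N(−d₁) = N(1.11) = 0.8665
P = 380·0.9876·0.8888 − 330·0.8665 = 333.5560 − 285.9450 = 47.6110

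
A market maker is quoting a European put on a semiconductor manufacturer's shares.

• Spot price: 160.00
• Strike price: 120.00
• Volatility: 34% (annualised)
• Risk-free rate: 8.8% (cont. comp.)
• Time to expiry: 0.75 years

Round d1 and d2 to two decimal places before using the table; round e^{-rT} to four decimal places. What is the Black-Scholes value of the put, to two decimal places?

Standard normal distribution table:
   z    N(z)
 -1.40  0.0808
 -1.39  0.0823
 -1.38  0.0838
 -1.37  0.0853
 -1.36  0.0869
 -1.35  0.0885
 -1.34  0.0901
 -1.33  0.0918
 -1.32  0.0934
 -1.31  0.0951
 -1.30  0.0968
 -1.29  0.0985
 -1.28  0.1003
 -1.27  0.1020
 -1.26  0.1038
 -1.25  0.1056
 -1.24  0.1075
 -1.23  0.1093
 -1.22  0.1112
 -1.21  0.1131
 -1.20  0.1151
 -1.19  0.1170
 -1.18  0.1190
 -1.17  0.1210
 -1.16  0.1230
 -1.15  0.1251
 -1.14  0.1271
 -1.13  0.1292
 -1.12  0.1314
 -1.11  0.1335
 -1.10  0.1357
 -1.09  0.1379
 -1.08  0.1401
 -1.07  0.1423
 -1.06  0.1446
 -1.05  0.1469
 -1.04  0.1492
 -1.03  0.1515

σ√T = 0.34·√0.75 = 0.2944
d₁ = [ln(160/120) + (0.088 + ½·0.34²)·0.75] / (σ√T) = (0.2877 + 0.1094) / 0.2944 = 1.3484 which rounds to 1.35
d₂ = 1.3484 − 0.2944 = 1.0539 which rounds to 1.05
exp(−rT) = exp(−0.088·0.75) = 0.9361
N(−d₂) = N(-1.05) = 0.1469;  N(−d₁) = N(-1.35) = 0.0885
P = 120·0.9361·0.1469 − 160·0.0885 = 16.5016 − 14.1600 = 2.3416

2.34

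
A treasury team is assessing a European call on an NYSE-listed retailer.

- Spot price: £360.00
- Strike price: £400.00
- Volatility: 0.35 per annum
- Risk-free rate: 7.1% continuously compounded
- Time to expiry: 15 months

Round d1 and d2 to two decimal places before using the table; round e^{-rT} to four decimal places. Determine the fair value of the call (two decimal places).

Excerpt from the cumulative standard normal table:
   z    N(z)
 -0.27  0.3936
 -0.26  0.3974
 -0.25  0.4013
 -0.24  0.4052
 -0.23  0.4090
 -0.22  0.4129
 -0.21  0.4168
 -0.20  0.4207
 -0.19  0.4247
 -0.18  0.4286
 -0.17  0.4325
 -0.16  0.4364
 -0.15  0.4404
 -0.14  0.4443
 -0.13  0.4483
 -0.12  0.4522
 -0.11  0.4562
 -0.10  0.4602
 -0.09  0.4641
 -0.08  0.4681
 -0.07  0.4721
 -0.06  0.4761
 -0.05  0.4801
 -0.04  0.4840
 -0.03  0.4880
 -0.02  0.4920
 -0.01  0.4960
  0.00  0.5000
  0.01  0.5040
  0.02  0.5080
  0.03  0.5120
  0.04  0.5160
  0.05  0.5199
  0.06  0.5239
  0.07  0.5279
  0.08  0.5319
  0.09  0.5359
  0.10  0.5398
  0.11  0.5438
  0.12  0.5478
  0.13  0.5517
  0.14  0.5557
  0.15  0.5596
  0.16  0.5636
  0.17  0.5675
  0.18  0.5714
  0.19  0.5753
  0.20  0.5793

σ√T = 0.35·√1.25 = 0.3913
ln(S/K) + (r + σ²/2)T = ln(360/400) + (0.071 + 0.35²/2)·1.25 = -0.1054 + 0.1653 = 0.0600
d₁ = 0.0600 / 0.3913 = 0.1532 which rounds to 0.15
d₂ = d₁ − σ√T = 0.1532 − 0.3913 = -0.2381 which rounds to -0.24
exp(−rT) = exp(−0.071·1.25) = 0.9151
N(d₁) = N(0.15) = 0.5596;  N(d₂) = N(-0.24) = 0.4052
C = 360·0.5596 − 400·0.9151·0.4052 = 201.4560 − 148.3194 = 53.1366

£53.14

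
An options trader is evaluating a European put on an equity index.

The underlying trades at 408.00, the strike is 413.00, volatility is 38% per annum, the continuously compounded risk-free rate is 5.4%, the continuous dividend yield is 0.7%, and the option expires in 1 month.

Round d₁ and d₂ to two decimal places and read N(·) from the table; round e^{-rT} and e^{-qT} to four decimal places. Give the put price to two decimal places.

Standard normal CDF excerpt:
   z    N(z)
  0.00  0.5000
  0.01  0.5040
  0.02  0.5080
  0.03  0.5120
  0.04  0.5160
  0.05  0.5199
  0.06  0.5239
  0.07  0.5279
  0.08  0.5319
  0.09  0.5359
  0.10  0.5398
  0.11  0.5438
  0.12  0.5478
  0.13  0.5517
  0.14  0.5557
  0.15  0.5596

19.69

σ√T = 0.38·√0.08333 = 0.1097
ln(S/K) + (r − q + σ²/2)T = ln(408/413) + (0.054 − 0.007 + 0.38²/2)·0.08333 = -0.0122 + 0.0099 = -0.0022
d₁ = -0.0022 / 0.1097 = -0.0205 ≈ -0.02
d₂ = d₁ − σ√T = -0.0205 − 0.1097 = -0.1302 ≈ -0.13
exp(−qT) = exp(−0.007·0.08333) = 0.9994;  exp(−rT) = exp(−0.054·0.08333) = 0.9955
P = 413·0.9955·N(0.13) − 408·0.9994·N(0.02) = 413·0.9955·0.5517 − 408·0.9994·0.5080 = 226.8268 − 207.1396 = 19.6871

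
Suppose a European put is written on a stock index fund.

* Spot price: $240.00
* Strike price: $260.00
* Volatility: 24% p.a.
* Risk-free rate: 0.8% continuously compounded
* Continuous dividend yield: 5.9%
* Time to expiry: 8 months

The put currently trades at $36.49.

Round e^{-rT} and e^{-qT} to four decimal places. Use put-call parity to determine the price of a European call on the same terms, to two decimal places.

$8.60

exp(−qT) = exp(−0.059·0.6667) = 0.9614;  exp(−rT) = exp(−0.008·0.6667) = 0.9947
Put-call parity: C − P = S·e^(−qT) − K·e^(−rT) = 240·0.9614 − 260·0.9947 = 230.7360 − 258.6220 = -27.8860
C = P + (C − P) = 36.49 + (-27.8860) = 8.6040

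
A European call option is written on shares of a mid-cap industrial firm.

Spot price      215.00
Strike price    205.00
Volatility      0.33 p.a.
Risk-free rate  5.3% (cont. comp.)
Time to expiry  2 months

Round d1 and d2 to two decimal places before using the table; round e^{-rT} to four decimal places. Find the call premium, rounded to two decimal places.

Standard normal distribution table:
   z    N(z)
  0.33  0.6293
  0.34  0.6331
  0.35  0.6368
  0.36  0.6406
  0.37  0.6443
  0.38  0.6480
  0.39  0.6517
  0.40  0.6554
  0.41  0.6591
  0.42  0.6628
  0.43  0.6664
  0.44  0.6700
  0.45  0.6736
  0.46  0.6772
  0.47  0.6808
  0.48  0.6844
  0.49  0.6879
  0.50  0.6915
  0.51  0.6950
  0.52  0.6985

T = 0.1667;  σ√T = 0.1347
d₁ = [ln(215/205) + (0.053 + 0.33²/2)·0.1667] / 0.1347 = [0.0476 + 0.0179] / 0.1347 = 0.4865 ≈ 0.49
d₂ = d₁ − σ√T = 0.4865 − 0.1347 = 0.3517 ≈ 0.35
e^(−rT) = e^(−0.053·0.1667) = 0.9912
C = 215·N(0.49) − 205·0.9912·N(0.35) = 215·0.6879 − 205·0.9912·0.6368 = 147.8985 − 129.3952 = 18.5033

18.50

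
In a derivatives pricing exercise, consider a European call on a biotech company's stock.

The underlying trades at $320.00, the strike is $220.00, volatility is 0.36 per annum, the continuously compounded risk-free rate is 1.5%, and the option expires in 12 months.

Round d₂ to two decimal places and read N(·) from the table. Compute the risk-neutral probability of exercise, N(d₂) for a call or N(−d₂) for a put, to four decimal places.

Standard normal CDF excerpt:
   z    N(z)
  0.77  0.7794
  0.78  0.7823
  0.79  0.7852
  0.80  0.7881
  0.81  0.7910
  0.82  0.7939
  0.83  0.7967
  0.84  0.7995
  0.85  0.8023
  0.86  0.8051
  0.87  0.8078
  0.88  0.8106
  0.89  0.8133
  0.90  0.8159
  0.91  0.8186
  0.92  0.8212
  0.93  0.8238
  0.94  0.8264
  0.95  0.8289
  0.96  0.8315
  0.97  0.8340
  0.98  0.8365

σ√T = 0.36·√1 = 0.3600
ln(S/K) + (r + σ²/2)T = ln(320/220) + (0.015 + 0.36²/2)·1 = 0.3747 + 0.0798 = 0.4545
d₁ = 0.4545 / 0.3600 = 1.2625 → 1.26
d₂ = d₁ − σ√T = 1.2625 − 0.3600 = 0.9025 → 0.90
Risk-neutral Pr[S_T > K] = N(d₂) = N(0.90) = 0.8159

0.8159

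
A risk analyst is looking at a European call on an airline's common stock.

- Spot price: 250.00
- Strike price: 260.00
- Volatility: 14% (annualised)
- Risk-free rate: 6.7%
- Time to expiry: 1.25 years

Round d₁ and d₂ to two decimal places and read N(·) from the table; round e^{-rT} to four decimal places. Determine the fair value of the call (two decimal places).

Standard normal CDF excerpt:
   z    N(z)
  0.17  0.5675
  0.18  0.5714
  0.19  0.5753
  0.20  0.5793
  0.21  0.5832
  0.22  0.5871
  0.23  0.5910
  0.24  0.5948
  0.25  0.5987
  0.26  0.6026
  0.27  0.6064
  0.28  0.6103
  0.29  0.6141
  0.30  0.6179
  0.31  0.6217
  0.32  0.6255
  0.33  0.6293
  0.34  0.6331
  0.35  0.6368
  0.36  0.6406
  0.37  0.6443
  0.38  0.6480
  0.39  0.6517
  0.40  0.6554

20.69

σ√T = 0.14·√1.25 = 0.1565
d₁ = [ln(250/260) + (0.067 + ½·0.14²)·1.25] / (σ√T) = (-0.0392 + 0.0960) / 0.1565 = 0.3627 → 0.36
d₂ = 0.3627 − 0.1565 = 0.2062 → 0.21
exp(−rT) = exp(−0.067·1.25) = 0.9197
N(d₁) = N(0.36) = 0.6406;  N(d₂) = N(0.21) = 0.5832
C = 250·0.6406 − 260·0.9197·0.5832 = 160.1500 − 139.4560 = 20.6940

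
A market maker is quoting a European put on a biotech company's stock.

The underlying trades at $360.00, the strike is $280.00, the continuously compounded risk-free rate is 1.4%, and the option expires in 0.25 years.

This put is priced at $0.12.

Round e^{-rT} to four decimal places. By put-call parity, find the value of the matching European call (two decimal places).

$81.10

e^(−rT) = e^(−0.014·0.25) = 0.9965
Put-call parity: C − P = S − K·e^(−rT) = 360 − 280·0.9965 = 360 − 279.0200 = 80.9800
C = P + (C − P) = 0.12 + (80.9800) = 81.1000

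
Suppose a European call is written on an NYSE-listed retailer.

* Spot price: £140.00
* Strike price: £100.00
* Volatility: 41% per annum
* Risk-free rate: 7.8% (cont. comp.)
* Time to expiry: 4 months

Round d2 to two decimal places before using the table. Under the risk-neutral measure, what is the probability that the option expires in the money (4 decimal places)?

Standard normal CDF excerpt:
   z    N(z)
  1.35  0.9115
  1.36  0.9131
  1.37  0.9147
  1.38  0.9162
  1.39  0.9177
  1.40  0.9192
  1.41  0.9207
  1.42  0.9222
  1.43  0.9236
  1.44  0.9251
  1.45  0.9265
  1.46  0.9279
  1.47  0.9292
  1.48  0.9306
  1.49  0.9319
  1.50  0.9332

0.9207

σ√T = 0.41·√0.3333 = 0.2367
d₁ = [ln(140/100) + (0.078 + 0.41²/2)·0.3333] / 0.2367 = [0.3365 + 0.0540] / 0.2367 = 1.6496 ≈ 1.65
d₂ = d₁ − σ√T = 1.6496 − 0.2367 = 1.4129 ≈ 1.41
Pr(exercise) under Q = N(d₂) = 0.9207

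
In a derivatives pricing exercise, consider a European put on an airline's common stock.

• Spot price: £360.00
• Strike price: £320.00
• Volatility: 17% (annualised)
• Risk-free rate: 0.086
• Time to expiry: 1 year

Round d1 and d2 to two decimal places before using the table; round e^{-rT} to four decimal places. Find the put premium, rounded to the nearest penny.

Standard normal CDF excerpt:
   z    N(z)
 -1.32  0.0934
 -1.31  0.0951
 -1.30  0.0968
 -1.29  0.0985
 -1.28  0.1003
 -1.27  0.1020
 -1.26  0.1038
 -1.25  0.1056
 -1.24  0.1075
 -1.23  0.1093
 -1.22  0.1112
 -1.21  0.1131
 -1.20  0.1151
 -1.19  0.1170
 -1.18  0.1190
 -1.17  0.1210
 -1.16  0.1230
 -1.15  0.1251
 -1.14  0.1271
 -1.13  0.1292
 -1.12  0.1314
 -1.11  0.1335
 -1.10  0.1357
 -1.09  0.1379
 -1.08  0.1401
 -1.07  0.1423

£3.09

T = 1;  σ√T = 0.1700
d₁ = [ln(360/320) + (0.086 + 0.17²/2)·1] / 0.1700 = [0.1178 + 0.1004] / 0.1700 = 1.2837 ≈ 1.28
d₂ = d₁ − σ√T = 1.2837 − 0.1700 = 1.1137 ≈ 1.11
exp(−rT) = exp(−0.086·1) = 0.9176
N(−d₂) = N(-1.11) = 0.1335;  N(−d₁) = N(-1.28) = 0.1003
P = 320·0.9176·0.1335 − 360·0.1003 = 39.1999 − 36.1080 = 3.0919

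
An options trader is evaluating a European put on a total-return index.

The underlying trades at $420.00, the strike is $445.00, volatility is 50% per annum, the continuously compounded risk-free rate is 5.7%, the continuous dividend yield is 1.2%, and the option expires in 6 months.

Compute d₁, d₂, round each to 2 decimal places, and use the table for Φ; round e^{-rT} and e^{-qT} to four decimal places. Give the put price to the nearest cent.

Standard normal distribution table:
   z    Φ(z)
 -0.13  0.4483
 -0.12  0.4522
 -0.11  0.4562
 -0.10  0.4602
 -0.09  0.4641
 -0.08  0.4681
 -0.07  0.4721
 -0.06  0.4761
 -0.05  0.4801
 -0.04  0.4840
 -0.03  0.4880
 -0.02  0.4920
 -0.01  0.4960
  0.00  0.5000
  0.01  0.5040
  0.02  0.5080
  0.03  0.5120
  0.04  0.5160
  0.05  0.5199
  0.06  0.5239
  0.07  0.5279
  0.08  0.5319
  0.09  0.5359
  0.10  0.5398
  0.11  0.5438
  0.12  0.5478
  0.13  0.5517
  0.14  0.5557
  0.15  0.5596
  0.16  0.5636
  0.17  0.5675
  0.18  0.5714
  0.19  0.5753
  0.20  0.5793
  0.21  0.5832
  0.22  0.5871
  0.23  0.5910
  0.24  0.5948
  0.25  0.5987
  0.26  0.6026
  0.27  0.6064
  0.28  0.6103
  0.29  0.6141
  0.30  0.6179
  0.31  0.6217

σ√T = 0.5 × 0.7071 = 0.3536
ln(S/K) + (r − q + σ²/2)T = ln(420/445) + (0.057 − 0.012 + 0.5²/2)·0.5 = -0.0578 + 0.0850 = 0.0272
d₁ = 0.0272 / 0.3536 = 0.0769 ⇒ 0.08
d₂ = d₁ − σ√T = 0.0769 − 0.3536 = -0.2767 ⇒ -0.28
exp(−qT) = exp(−0.012·0.5) = 0.9940;  exp(−rT) = exp(−0.057·0.5) = 0.9719
N(−d₂) = N(0.28) = 0.6103;  N(−d₁) = N(-0.08) = 0.4681
P = 445·0.9719·0.6103 − 420·0.9940·0.4681 = 263.9520 − 195.4224 = 68.5296

$68.53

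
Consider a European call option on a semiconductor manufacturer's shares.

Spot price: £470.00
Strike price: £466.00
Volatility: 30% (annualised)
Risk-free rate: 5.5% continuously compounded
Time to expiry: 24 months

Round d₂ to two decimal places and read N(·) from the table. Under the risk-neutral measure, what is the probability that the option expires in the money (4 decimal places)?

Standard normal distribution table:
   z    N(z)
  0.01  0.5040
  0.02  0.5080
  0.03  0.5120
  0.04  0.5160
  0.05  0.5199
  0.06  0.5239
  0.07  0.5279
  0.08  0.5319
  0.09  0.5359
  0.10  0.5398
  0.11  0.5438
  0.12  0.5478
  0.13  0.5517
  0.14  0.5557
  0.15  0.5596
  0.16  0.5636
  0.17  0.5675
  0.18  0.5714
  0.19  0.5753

0.5279

σ√T = 0.3·√2 = 0.4243
d₁ = [ln(470/466) + (0.055 + ½·0.3²)·2] / (σ√T) = (0.0085 + 0.2000) / 0.4243 = 0.4916 ⇒ 0.49
d₂ = 0.4916 − 0.4243 = 0.0673 ⇒ 0.07
Risk-neutral Pr[S_T > K] = N(d₂) = N(0.07) = 0.5279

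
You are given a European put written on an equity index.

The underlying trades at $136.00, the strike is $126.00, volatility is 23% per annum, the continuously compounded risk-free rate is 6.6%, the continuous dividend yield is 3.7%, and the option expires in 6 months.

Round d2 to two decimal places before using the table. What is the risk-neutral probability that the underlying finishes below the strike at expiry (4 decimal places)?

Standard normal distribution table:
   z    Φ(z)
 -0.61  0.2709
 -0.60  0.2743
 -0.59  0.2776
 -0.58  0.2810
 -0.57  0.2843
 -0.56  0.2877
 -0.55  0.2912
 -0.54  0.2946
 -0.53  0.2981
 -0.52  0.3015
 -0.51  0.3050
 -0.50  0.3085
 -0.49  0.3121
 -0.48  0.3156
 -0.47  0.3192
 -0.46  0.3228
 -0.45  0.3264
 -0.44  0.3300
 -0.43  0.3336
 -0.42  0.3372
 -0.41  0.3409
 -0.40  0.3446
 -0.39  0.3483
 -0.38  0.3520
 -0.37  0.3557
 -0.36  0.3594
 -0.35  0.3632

σ√T = 0.23·√0.5 = 0.1626
d₁ = [ln(136/126) + (0.066 − 0.037 + ½·0.23²)·0.5] / (σ√T) = (0.0764 + 0.0277) / 0.1626 = 0.6401 → 0.64
d₂ = 0.6401 − 0.1626 = 0.4774 → 0.48
Pr(exercise) under Q = N(−d₂) = N(-0.48) = 0.3156

0.3156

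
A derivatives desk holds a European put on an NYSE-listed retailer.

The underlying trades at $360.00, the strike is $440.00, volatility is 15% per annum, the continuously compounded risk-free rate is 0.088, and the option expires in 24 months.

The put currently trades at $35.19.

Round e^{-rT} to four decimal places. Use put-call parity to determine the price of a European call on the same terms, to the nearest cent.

exp(−rT) = exp(−0.088·2) = 0.8386
Put-call parity: C − P = S − K·e^(−rT) = 360 − 440·0.8386 = 360 − 368.9840 = -8.9840
C = P + (C − P) = 35.19 + (-8.9840) = 26.2060

$26.21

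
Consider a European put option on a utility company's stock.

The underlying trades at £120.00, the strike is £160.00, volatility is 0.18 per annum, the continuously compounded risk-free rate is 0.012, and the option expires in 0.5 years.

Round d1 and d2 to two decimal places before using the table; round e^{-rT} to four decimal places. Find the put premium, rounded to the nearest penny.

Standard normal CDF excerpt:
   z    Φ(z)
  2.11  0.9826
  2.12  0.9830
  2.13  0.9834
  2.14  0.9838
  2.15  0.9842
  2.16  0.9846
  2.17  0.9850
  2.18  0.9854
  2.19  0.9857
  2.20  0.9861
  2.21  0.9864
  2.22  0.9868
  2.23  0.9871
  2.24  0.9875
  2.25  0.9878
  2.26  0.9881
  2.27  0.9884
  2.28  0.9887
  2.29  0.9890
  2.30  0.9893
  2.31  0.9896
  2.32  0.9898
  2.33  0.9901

£39.14

T = 0.5;  σ√T = 0.1273
ln(S/K) + (r + σ²/2)T = ln(120/160) + (0.012 + 0.18²/2)·0.5 = -0.2877 + 0.0141 = -0.2736
d₁ = -0.2736 / 0.1273 = -2.1495 ⇒ -2.15
d₂ = d₁ − σ√T = -2.1495 − 0.1273 = -2.2767 ⇒ -2.28
e^(−rT) = e^(−0.012·0.5) = 0.9940
N(−d₂) = N(2.28) = 0.9887;  N(−d₁) = N(2.15) = 0.9842
P = 160·0.9940·0.9887 − 120·0.9842 = 157.2428 − 118.1040 = 39.1388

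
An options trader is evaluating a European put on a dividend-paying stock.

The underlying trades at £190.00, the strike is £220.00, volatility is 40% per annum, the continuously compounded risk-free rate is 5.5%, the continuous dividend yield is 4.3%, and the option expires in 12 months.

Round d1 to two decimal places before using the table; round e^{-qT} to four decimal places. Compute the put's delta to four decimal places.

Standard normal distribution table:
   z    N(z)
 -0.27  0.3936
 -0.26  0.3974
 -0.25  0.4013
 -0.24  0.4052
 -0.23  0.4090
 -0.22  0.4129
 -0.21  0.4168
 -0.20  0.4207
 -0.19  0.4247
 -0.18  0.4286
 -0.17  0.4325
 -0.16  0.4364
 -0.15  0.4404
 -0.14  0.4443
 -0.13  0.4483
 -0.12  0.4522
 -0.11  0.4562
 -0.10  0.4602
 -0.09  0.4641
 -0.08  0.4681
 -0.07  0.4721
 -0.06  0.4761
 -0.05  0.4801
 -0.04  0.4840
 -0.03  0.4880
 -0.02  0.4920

σ√T = 0.4·√1 = 0.4000
d₁ = [ln(190/220) + (0.055 − 0.043 + ½·0.4²)·1] / (σ√T) = (-0.1466 + 0.0920) / 0.4000 = -0.1365 ≈ -0.14
N(d₁) = N(-0.14) = 0.4443
Δ_put = e^(−qT)·(N(d₁) − 1) = 0.9579·(0.4443 − 1) = -0.5323

-0.5323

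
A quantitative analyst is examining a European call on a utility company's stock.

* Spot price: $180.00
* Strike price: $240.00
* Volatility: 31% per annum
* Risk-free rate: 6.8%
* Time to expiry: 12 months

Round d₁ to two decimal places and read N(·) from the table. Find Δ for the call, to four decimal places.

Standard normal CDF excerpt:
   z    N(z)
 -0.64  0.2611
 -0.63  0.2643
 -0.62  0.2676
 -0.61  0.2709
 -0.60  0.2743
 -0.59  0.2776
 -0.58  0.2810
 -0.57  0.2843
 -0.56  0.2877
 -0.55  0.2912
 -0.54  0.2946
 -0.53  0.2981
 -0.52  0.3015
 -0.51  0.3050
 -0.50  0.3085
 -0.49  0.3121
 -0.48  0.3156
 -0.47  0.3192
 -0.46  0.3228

σ√T = 0.31·√1 = 0.3100
d₁ = [ln(180/240) + (0.068 + ½·0.31²)·1] / (σ√T) = (-0.2877 + 0.1161) / 0.3100 = -0.5537 → -0.55
N(d₁) = N(-0.55) = 0.2912
Δ_call = N(d₁) = 0.2912

0.2912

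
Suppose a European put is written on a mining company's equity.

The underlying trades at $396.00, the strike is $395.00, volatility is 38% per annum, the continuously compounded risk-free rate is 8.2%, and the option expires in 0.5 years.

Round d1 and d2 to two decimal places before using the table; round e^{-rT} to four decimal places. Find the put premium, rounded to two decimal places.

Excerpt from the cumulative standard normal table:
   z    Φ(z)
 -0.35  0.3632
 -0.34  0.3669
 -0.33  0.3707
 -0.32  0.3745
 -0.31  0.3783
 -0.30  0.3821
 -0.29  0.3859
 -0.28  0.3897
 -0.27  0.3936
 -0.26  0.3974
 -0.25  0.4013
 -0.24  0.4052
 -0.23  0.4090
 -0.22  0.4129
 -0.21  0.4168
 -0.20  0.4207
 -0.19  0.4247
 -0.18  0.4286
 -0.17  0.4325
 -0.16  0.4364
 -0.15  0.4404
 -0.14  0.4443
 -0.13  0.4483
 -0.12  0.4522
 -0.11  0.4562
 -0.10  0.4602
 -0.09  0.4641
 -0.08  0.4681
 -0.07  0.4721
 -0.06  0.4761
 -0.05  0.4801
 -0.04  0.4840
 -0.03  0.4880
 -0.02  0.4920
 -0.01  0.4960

σ√T = 0.38 × 0.7071 = 0.2687
ln(S/K) + (r + σ²/2)T = ln(396/395) + (0.082 + 0.38²/2)·0.5 = 0.0025 + 0.0771 = 0.0796
d₁ = 0.0796 / 0.2687 = 0.2963 ≈ 0.30
d₂ = d₁ − σ√T = 0.2963 − 0.2687 = 0.0276 ≈ 0.03
e^(−rT) = e^(−0.082·0.5) = 0.9598
P = 395·0.9598·N(-0.03) − 396·N(-0.30) = 395·0.9598·0.4880 − 396·0.3821 = 185.0110 − 151.3116 = 33.6994

$33.70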